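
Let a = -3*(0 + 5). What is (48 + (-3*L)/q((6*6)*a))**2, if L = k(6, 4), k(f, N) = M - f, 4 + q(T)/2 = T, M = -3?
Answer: 2724526809/1183744 ≈ 2301.6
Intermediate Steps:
a = -15 (a = -3*5 = -15)
q(T) = -8 + 2*T
k(f, N) = -3 - f
L = -9 (L = -3 - 1*6 = -3 - 6 = -9)
(48 + (-3*L)/q((6*6)*a))**2 = (48 + (-3*(-9))/(-8 + 2*((6*6)*(-15))))**2 = (48 + 27/(-8 + 2*(36*(-15))))**2 = (48 + 27/(-8 + 2*(-540)))**2 = (48 + 27/(-8 - 1080))**2 = (48 + 27/(-1088))**2 = (48 + 27*(-1/1088))**2 = (48 - 27/1088)**2 = (52197/1088)**2 = 2724526809/1183744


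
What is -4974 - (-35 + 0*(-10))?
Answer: -4939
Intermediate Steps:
-4974 - (-35 + 0*(-10)) = -4974 - (-35 + 0) = -4974 - 1*(-35) = -4974 + 35 = -4939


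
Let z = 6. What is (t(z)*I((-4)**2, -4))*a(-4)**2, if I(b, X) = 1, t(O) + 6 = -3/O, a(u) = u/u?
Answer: -13/2 ≈ -6.5000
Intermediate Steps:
a(u) = 1
t(O) = -6 - 3/O
(t(z)*I((-4)**2, -4))*a(-4)**2 = ((-6 - 3/6)*1)*1**2 = ((-6 - 3*1/6)*1)*1 = ((-6 - 1/2)*1)*1 = -13/2*1*1 = -13/2*1 = -13/2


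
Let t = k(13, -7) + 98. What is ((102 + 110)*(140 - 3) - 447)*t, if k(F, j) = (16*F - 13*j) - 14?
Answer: 10952651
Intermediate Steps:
k(F, j) = -14 - 13*j + 16*F (k(F, j) = (-13*j + 16*F) - 14 = -14 - 13*j + 16*F)
t = 383 (t = (-14 - 13*(-7) + 16*13) + 98 = (-14 + 91 + 208) + 98 = 285 + 98 = 383)
((102 + 110)*(140 - 3) - 447)*t = ((102 + 110)*(140 - 3) - 447)*383 = (212*137 - 447)*383 = (29044 - 447)*383 = 28597*383 = 10952651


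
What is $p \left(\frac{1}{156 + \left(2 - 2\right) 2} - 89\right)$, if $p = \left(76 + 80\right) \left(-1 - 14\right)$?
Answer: $208245$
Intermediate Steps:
$p = -2340$ ($p = 156 \left(-15\right) = -2340$)
$p \left(\frac{1}{156 + \left(2 - 2\right) 2} - 89\right) = - 2340 \left(\frac{1}{156 + \left(2 - 2\right) 2} - 89\right) = - 2340 \left(\frac{1}{156 + 0 \cdot 2} - 89\right) = - 2340 \left(\frac{1}{156 + 0} - 89\right) = - 2340 \left(\frac{1}{156} - 89\right) = \left(-2340\right) \left(- \frac{13883}{156}\right) = 208245$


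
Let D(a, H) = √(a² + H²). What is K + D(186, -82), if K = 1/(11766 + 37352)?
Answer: 1/49118 + 2*√10330 ≈ 203.27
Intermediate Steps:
D(a, H) = √(H² + a²)
K = 1/49118 ≈ 2.0359e-5
K + D(186, -82) = 1/49118 + √((-82)² + 186²) = 1/49118 + √(6724 + 34596) = 1/49118 + √41320 = 1/49118 + 2*√10330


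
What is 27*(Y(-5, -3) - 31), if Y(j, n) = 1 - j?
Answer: -675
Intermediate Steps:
27*(Y(-5, -3) - 31) = 27*((1 - 1*(-5)) - 31) = 27*((1 + 5) - 31) = 27*(6 - 31) = 27*(-25) = -675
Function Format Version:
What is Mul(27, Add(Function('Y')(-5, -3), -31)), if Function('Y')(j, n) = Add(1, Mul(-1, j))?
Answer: -675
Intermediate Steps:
Mul(27, Add(Function('Y')(-5, -3), -31)) = Mul(27, Add(Add(1, Mul(-1, -5)), -31)) = Mul(27, Add(Add(1, 5), -31)) = Mul(27, Add(6, -31)) = Mul(27, -25) = -675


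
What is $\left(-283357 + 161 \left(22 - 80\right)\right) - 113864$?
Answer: $-406559$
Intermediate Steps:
$\left(-283357 + 161 \left(22 - 80\right)\right) - 113864 = \left(-283357 + 161 \left(-58\right)\right) - 113864 = \left(-283357 - 9338\right) - 113864 = -292695 - 113864 = -406559$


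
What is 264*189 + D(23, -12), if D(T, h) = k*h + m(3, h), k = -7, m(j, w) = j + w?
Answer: 49971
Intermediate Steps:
D(T, h) = 3 - 6*h (D(T, h) = -7*h + (3 + h) = 3 - 6*h)
264*189 + D(23, -12) = 264*189 + (3 - 6*(-12)) = 49896 + (3 + 72) = 49896 + 75 = 49971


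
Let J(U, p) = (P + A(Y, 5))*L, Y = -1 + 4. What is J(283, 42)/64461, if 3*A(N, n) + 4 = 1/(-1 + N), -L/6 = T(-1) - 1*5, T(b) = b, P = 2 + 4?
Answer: 58/21487 ≈ 0.0026993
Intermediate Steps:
P = 6
L = 36 (L = -6*(-1 - 1*5) = -6*(-1 - 5) = -6*(-6) = 36)
Y = 3
A(N, n) = -4/3 + 1/(3*(-1 + N))
J(U, p) = 174 (J(U, p) = (6 + (5 - 4*3)/(3*(-1 + 3)))*36 = (6 + (⅓)*(5 - 12)/2)*36 = (6 + (⅓)*(½)*(-7))*36 = (6 - 7/6)*36 = (29/6)*36 = 174)
J(283, 42)/64461 = 174/64461 = 174*(1/64461) = 58/21487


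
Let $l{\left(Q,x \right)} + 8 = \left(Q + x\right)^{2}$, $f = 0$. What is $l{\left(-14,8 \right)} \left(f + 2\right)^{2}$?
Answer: $112$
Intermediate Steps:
$l{\left(Q,x \right)} = -8 + \left(Q + x\right)^{2}$
$l{\left(-14,8 \right)} \left(f + 2\right)^{2} = \left(-8 + \left(-14 + 8\right)^{2}\right) \left(0 + 2\right)^{2} = \left(-8 + \left(-6\right)^{2}\right) 2^{2} = \left(-8 + 36\right) 4 = 28 \cdot 4 = 112$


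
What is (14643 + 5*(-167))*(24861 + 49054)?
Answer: 1020618320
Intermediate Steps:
(14643 + 5*(-167))*(24861 + 49054) = (14643 - 835)*73915 = 13808*73915 = 1020618320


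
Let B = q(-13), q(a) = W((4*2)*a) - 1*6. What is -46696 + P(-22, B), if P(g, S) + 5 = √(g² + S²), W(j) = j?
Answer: -46701 + 22*√26 ≈ -46589.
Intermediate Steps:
q(a) = -6 + 8*a (q(a) = (4*2)*a - 1*6 = 8*a - 6 = -6 + 8*a)
B = -110 (B = -6 + 8*(-13) = -6 - 104 = -110)
P(g, S) = -5 + √(S² + g²) (P(g, S) = -5 + √(g² + S²) = -5 + √(S² + g²))
-46696 + P(-22, B) = -46696 + (-5 + √((-110)² + (-22)²)) = -46696 + (-5 + √(12100 + 484)) = -46696 + (-5 + √12584) = -46696 + (-5 + 22*√26) = -46701 + 22*√26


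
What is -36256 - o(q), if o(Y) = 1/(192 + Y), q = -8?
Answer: -6671105/184 ≈ -36256.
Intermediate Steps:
-36256 - o(q) = -36256 - 1/(192 - 8) = -36256 - 1/184 = -6671105/184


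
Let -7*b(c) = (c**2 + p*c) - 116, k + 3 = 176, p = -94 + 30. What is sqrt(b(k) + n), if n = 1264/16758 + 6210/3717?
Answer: 5*I*sqrt(59309079937)/23541 ≈ 51.726*I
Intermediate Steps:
p = -64
k = 173 (k = -3 + 176 = 173)
n = 863218/494361 (n = 1264*(1/16758) + 6210*(1/3717) = 632/8379 + 690/413 = 863218/494361 ≈ 1.7461)
b(c) = 116/7 - c**2/7 + 64*c/7 (b(c) = -((c**2 - 64*c) - 116)/7 = -(-116 + c**2 - 64*c)/7 = 116/7 - c**2/7 + 64*c/7)
sqrt(b(k) + n) = sqrt((116/7 - 1/7*173**2 + (64/7)*173) + 863218/494361) = sqrt((116/7 - 1/7*29929 + 11072/7) + 863218/494361) = sqrt((116/7 - 29929/7 + 11072/7) + 863218/494361) = sqrt(-18741/7 + 863218/494361) = sqrt(-1322682425/494361) = 5*I*sqrt(59309079937)/23541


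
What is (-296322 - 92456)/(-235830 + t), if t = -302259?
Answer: 388778/538089 ≈ 0.72252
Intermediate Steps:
(-296322 - 92456)/(-235830 + t) = (-296322 - 92456)/(-235830 - 302259) = -388778/(-538089) = -388778*(-1/538089) = 388778/538089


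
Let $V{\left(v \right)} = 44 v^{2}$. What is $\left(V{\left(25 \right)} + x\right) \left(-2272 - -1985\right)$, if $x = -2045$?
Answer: $-7305585$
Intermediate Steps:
$\left(V{\left(25 \right)} + x\right) \left(-2272 - -1985\right) = \left(44 \cdot 25^{2} - 2045\right) \left(-2272 - -1985\right) = \left(44 \cdot 625 - 2045\right) \left(-2272 + 1985\right) = \left(27500 - 2045\right) \left(-287\right) = 25455 \left(-287\right) = -7305585$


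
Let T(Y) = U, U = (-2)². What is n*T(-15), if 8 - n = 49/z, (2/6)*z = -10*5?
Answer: 2498/75 ≈ 33.307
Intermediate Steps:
U = 4
T(Y) = 4
z = -150 (z = 3*(-10*5) = 3*(-50) = -150)
n = 1249/150 (n = 8 - 49/(-150) = 8 - 49*(-1)/150 = 8 - 1*(-49/150) = 8 + 49/150 = 1249/150 ≈ 8.3267)
n*T(-15) = (1249/150)*4 = 2498/75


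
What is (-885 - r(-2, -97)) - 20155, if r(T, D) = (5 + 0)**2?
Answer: -21065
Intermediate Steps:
r(T, D) = 25 (r(T, D) = 5**2 = 25)
(-885 - r(-2, -97)) - 20155 = (-885 - 1*25) - 20155 = (-885 - 25) - 20155 = -910 - 20155 = -21065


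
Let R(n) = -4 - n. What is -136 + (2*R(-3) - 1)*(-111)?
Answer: 197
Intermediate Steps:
-136 + (2*R(-3) - 1)*(-111) = -136 + (2*(-4 - 1*(-3)) - 1)*(-111) = -136 + (2*(-4 + 3) - 1)*(-111) = -136 + (2*(-1) - 1)*(-111) = -136 + (-2 - 1)*(-111) = -136 - 3*(-111) = -136 + 333 = 197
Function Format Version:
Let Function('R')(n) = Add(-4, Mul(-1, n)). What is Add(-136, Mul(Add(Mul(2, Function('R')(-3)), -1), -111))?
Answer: 197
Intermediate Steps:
Add(-136, Mul(Add(Mul(2, Function('R')(-3)), -1), -111)) = Add(-136, Mul(Add(Mul(2, Add(-4, Mul(-1, -3))), -1), -111)) = Add(-136, Mul(Add(Mul(2, Add(-4, 3)), -1), -111)) = Add(-136, Mul(Add(Mul(2, -1), -1), -111)) = Add(-136, Mul(Add(-2, -1), -111)) = Add(-136, Mul(-3, -111)) = Add(-136, 333) = 197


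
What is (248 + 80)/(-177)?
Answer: -328/177 ≈ -1.8531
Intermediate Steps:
(248 + 80)/(-177) = -1/177*328 = -328/177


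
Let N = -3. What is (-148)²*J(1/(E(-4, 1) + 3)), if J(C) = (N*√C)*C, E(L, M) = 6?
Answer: -21904/9 ≈ -2433.8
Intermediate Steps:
J(C) = -3*C^(3/2) (J(C) = (-3*√C)*C = -3*C^(3/2))
(-148)²*J(1/(E(-4, 1) + 3)) = (-148)²*(-3/(6 + 3)^(3/2)) = 21904*(-3*(1/9)^(3/2)) = 21904*(-3*(⅑)^(3/2)) = 21904*(-3*1/27) = 21904*(-⅑) = -21904/9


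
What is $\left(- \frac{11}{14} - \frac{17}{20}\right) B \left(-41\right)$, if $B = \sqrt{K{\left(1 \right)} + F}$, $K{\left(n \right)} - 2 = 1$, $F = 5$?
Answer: $\frac{9389 \sqrt{2}}{70} \approx 189.69$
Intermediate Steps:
$K{\left(n \right)} = 3$ ($K{\left(n \right)} = 2 + 1 = 3$)
$B = 2 \sqrt{2}$ ($B = \sqrt{3 + 5} = \sqrt{8} = 2 \sqrt{2} \approx 2.8284$)
$\left(- \frac{11}{14} - \frac{17}{20}\right) B \left(-41\right) = \left(- \frac{11}{14} - \frac{17}{20}\right) 2 \sqrt{2} \left(-41\right) = - \frac{229 \cdot 2 \sqrt{2}}{140} \left(-41\right) = - \frac{229 \sqrt{2}}{70} \left(-41\right) = \frac{9389 \sqrt{2}}{70}$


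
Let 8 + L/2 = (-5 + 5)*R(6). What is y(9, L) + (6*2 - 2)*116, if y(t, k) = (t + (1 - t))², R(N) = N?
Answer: 1161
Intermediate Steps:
L = -16 (L = -16 + 2*((-5 + 5)*6) = -16 + 2*(0*6) = -16 + 2*0 = -16 + 0 = -16)
y(t, k) = 1 (y(t, k) = 1² = 1)
y(9, L) + (6*2 - 2)*116 = 1 + (6*2 - 2)*116 = 1 + (12 - 2)*116 = 1 + 10*116 = 1 + 1160 = 1161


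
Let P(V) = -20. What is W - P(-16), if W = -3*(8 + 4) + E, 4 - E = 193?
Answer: -205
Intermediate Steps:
E = -189 (E = 4 - 1*193 = 4 - 193 = -189)
W = -225 (W = -3*(8 + 4) - 189 = -3*12 - 189 = -36 - 189 = -225)
W - P(-16) = -225 - 1*(-20) = -225 + 20 = -205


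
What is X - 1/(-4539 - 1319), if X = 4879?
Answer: 28581183/5858 ≈ 4879.0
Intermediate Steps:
X - 1/(-4539 - 1319) = 4879 - 1/(-4539 - 1319) = 4879 - 1/(-5858) = 4879 - 1*(-1/5858) = 4879 + 1/5858 = 28581183/5858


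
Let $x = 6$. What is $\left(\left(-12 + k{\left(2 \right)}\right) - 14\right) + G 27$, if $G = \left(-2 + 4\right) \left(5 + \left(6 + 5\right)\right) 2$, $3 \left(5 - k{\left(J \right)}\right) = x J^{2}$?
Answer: $1699$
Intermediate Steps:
$k{\left(J \right)} = 5 - 2 J^{2}$ ($k{\left(J \right)} = 5 - \frac{6 J^{2}}{3} = 5 - 2 J^{2}$)
$G = 64$ ($G = 2 \left(5 + 11\right) 2 = 2 \cdot 16 \cdot 2 = 32 \cdot 2 = 64$)
$\left(\left(-12 + k{\left(2 \right)}\right) - 14\right) + G 27 = \left(\left(-12 + \left(5 - 2 \cdot 2^{2}\right)\right) - 14\right) + 64 \cdot 27 = \left(\left(-12 + \left(5 - 8\right)\right) - 14\right) + 1728 = \left(\left(-12 - 3\right) - 14\right) + 1728 = \left(-15 - 14\right) + 1728 = -29 + 1728 = 1699$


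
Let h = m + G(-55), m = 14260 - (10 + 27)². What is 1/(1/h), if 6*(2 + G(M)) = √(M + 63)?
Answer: 12889 + √2/3 ≈ 12889.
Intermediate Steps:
G(M) = -2 + √(63 + M)/6 (G(M) = -2 + √(M + 63)/6 = -2 + √(63 + M)/6)
m = 12891 (m = 14260 - 1*37² = 14260 - 1*1369 = 14260 - 1369 = 12891)
h = 12889 + √2/3 (h = 12891 + (-2 + √(63 - 55)/6) = 12891 + (-2 + √8/6) = 12891 + (-2 + (2*√2)/6) = 12891 + (-2 + √2/3) = 12889 + √2/3 ≈ 12889.)
1/(1/h) = 1/(1/(12889 + √2/3)) = 12889 + √2/3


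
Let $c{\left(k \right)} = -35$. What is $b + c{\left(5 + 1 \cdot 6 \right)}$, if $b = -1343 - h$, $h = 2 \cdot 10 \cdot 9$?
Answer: $-1558$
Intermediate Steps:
$h = 180$ ($h = 20 \cdot 9 = 180$)
$b = -1523$ ($b = -1343 - 180 = -1523$)
$b + c{\left(5 + 1 \cdot 6 \right)} = -1523 - 35 = -1558$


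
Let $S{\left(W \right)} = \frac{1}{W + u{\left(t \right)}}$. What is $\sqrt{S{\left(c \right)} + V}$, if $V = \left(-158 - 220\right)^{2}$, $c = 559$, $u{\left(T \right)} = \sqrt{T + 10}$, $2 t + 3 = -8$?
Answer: $\frac{\sqrt{159744314 + 428652 \sqrt{2}}}{\sqrt{1118 + 3 \sqrt{2}}} \approx 378.0$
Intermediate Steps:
$t = - \frac{11}{2}$ ($t = - \frac{3}{2} + \frac{1}{2} \left(-8\right) = - \frac{3}{2} - 4 = - \frac{11}{2} \approx -5.5$)
$u{\left(T \right)} = \sqrt{10 + T}$
$S{\left(W \right)} = \frac{1}{W + \frac{3 \sqrt{2}}{2}}$ ($S{\left(W \right)} = \frac{1}{W + \sqrt{10 - \frac{11}{2}}} = \frac{1}{W + \sqrt{\frac{9}{2}}} = \frac{1}{W + \frac{3 \sqrt{2}}{2}}$)
$V = 142884$ ($V = \left(-378\right)^{2} = 142884$)
$\sqrt{S{\left(c \right)} + V} = \sqrt{\frac{2}{2 \cdot 559 + 3 \sqrt{2}} + 142884} = \sqrt{\frac{2}{1118 + 3 \sqrt{2}} + 142884} = \sqrt{142884 + \frac{2}{1118 + 3 \sqrt{2}}}$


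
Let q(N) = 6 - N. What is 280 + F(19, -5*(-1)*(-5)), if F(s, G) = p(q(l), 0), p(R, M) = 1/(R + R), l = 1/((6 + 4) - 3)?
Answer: 22967/82 ≈ 280.09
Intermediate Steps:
l = ⅐ (l = 1/(10 - 3) = 1/7 = ⅐ ≈ 0.14286)
p(R, M) = 1/(2*R)
F(s, G) = 7/82 (F(s, G) = 1/(2*(6 - 1*⅐)) = 1/(2*(6 - ⅐)) = 1/(2*(41/7)) = (½)*(7/41) = 7/82)
280 + F(19, -5*(-1)*(-5)) = 280 + 7/82 = 22967/82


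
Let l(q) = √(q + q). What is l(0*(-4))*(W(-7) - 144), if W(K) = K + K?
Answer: 0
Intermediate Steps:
l(q) = √2*√q (l(q) = √(2*q) = √2*√q)
W(K) = 2*K
l(0*(-4))*(W(-7) - 144) = (√2*√(0*(-4)))*(2*(-7) - 144) = (√2*√0)*(-14 - 144) = (√2*0)*(-158) = 0*(-158) = 0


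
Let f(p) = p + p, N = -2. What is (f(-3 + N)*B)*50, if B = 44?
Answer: -22000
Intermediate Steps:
f(p) = 2*p
(f(-3 + N)*B)*50 = ((2*(-3 - 2))*44)*50 = ((2*(-5))*44)*50 = -10*44*50 = -440*50 = -22000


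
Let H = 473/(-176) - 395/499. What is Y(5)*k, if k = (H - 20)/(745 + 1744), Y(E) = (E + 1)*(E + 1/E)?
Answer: -7310823/24840220 ≈ -0.29431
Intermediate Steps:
H = -27777/7984 (H = 473*(-1/176) - 395*1/499 = -43/16 - 395/499 = -27777/7984 ≈ -3.4791)
Y(E) = (1 + E)*(E + 1/E)
k = -187457/19872176 (k = (-27777/7984 - 20)/(745 + 1744) = -187457/7984/2489 = -187457/7984*1/2489 = -187457/19872176 ≈ -0.0094331)
Y(5)*k = (1 + 5 + 1/5 + 5**2)*(-187457/19872176) = (1 + 5 + 1/5 + 25)*(-187457/19872176) = (156/5)*(-187457/19872176) = -7310823/24840220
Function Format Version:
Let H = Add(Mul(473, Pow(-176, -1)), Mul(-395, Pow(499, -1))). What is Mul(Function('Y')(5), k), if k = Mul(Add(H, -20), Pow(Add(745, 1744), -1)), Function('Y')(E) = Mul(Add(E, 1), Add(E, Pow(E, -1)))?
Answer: Rational(-7310823, 24840220) ≈ -0.29431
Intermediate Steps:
H = Rational(-27777, 7984) (H = Add(Mul(473, Rational(-1, 176)), Mul(-395, Rational(1, 499))) = Add(Rational(-43, 16), Rational(-395, 499)) = Rational(-27777, 7984) ≈ -3.4791)
Function('Y')(E) = Mul(Add(1, E), Add(E, Pow(E, -1)))
k = Rational(-187457, 19872176) (k = Mul(Add(Rational(-27777, 7984), -20), Pow(Add(745, 1744), -1)) = Mul(Rational(-187457, 7984), Pow(2489, -1)) = Mul(Rational(-187457, 7984), Rational(1, 2489)) = Rational(-187457, 19872176) ≈ -0.0094331)
Mul(Function('Y')(5), k) = Mul(Add(1, 5, Pow(5, -1), Pow(5, 2)), Rational(-187457, 19872176)) = Mul(Add(1, 5, Rational(1, 5), 25), Rational(-187457, 19872176)) = Mul(Rational(156, 5), Rational(-187457, 19872176)) = Rational(-7310823, 24840220)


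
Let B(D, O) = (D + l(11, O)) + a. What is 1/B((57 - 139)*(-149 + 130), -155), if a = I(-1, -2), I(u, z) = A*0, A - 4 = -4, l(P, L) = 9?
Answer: 1/1567 ≈ 0.00063816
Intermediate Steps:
A = 0 (A = 4 - 4 = 0)
I(u, z) = 0 (I(u, z) = 0*0 = 0)
a = 0
B(D, O) = 9 + D (B(D, O) = (D + 9) + 0 = (9 + D) + 0 = 9 + D)
1/B((57 - 139)*(-149 + 130), -155) = 1/(9 + (57 - 139)*(-149 + 130)) = 1/(9 - 82*(-19)) = 1/(9 + 1558) = 1/1567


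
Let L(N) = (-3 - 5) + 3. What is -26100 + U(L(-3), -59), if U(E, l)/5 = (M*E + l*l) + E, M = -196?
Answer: -3820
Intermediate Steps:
L(N) = -5 (L(N) = -8 + 3 = -5)
U(E, l) = -975*E + 5*l² (U(E, l) = 5*((-196*E + l*l) + E) = 5*((-196*E + l²) + E) = 5*((l² - 196*E) + E) = 5*(l² - 195*E) = -975*E + 5*l²)
-26100 + U(L(-3), -59) = -26100 + (-975*(-5) + 5*(-59)²) = -26100 + (4875 + 5*3481) = -26100 + (4875 + 17405) = -26100 + 22280 = -3820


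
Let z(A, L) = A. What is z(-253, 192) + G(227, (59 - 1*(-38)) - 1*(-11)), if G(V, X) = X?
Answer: -145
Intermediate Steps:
z(-253, 192) + G(227, (59 - 1*(-38)) - 1*(-11)) = -253 + ((59 - 1*(-38)) - 1*(-11)) = -253 + ((59 + 38) + 11) = -253 + (97 + 11) = -253 + 108 = -145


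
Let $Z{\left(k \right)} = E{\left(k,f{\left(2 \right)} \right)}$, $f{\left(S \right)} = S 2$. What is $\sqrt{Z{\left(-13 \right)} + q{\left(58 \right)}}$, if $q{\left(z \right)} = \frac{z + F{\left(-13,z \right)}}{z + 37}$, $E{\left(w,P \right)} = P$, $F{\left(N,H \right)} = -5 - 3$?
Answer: $\frac{\sqrt{1634}}{19} \approx 2.1275$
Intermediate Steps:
$F{\left(N,H \right)} = -8$ ($F{\left(N,H \right)} = -5 - 3 = -8$)
$f{\left(S \right)} = 2 S$
$q{\left(z \right)} = \frac{-8 + z}{37 + z}$ ($q{\left(z \right)} = \frac{z - 8}{z + 37} = \frac{-8 + z}{37 + z}$)
$Z{\left(k \right)} = 4$ ($Z{\left(k \right)} = 2 \cdot 2 = 4$)
$\sqrt{Z{\left(-13 \right)} + q{\left(58 \right)}} = \sqrt{4 + \frac{-8 + 58}{37 + 58}} = \sqrt{4 + \frac{1}{95} \cdot 50} = \sqrt{4 + \frac{10}{19}} = \sqrt{\frac{86}{19}} = \frac{\sqrt{1634}}{19}$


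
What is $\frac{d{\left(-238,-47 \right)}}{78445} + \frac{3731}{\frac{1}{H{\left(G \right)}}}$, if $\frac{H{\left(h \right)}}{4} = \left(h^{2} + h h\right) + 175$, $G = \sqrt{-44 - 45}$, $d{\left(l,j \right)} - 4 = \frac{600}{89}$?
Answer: $- \frac{312580418104}{6981605} \approx -44772.0$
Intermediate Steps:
$d{\left(l,j \right)} = \frac{956}{89}$ ($d{\left(l,j \right)} = 4 + \frac{600}{89} = \frac{956}{89}$)
$G = i \sqrt{89}$ ($G = \sqrt{-89} = i \sqrt{89} \approx 9.434 i$)
$H{\left(h \right)} = 700 + 8 h^{2}$ ($H{\left(h \right)} = 4 \left(\left(h^{2} + h h\right) + 175\right) = 4 \left(\left(h^{2} + h^{2}\right) + 175\right) = 4 \left(2 h^{2} + 175\right) = 4 \left(175 + 2 h^{2}\right) = 700 + 8 h^{2}$)
$\frac{d{\left(-238,-47 \right)}}{78445} + \frac{3731}{\frac{1}{H{\left(G \right)}}} = \frac{956}{89 \cdot 78445} + \frac{3731}{\frac{1}{700 + 8 \left(i \sqrt{89}\right)^{2}}} = \frac{956}{89} \cdot \frac{1}{78445} + \frac{3731}{\frac{1}{700 + 8 \left(-89\right)}} = \frac{956}{6981605} + \frac{3731}{\frac{1}{700 - 712}} = \frac{956}{6981605} + \frac{3731}{\frac{1}{-12}} = \frac{956}{6981605} + \frac{3731}{- \frac{1}{12}} = \frac{956}{6981605} + 3731 \left(-12\right) = \frac{956}{6981605} - 44772 = - \frac{312580418104}{6981605}$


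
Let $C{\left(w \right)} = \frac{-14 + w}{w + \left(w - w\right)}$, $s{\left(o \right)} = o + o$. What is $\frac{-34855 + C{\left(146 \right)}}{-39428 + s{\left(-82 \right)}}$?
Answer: $\frac{2544349}{2890216} \approx 0.88033$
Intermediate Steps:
$s{\left(o \right)} = 2 o$
$C{\left(w \right)} = \frac{-14 + w}{w}$ ($C{\left(w \right)} = \frac{-14 + w}{w + 0} = \frac{-14 + w}{w}$)
$\frac{-34855 + C{\left(146 \right)}}{-39428 + s{\left(-82 \right)}} = \frac{-34855 + \frac{-14 + 146}{146}}{-39428 + 2 \left(-82\right)} = \frac{-34855 + \frac{1}{146} \cdot 132}{-39428 - 164} = \frac{-34855 + \frac{66}{73}}{-39592} = \left(- \frac{2544349}{73}\right) \left(- \frac{1}{39592}\right) = \frac{2544349}{2890216}$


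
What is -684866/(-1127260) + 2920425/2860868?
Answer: 1312847377297/806235515420 ≈ 1.6284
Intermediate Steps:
-684866/(-1127260) + 2920425/2860868 = -684866*(-1/1127260) + 2920425*(1/2860868) = 342433/563630 + 2920425/2860868 = 1312847377297/806235515420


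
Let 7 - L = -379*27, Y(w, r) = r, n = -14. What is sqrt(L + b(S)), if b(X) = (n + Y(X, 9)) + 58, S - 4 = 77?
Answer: sqrt(10293) ≈ 101.45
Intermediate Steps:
S = 81 (S = 4 + 77 = 81)
L = 10240 (L = 7 - (-379)*27 = 7 - 1*(-10233) = 7 + 10233 = 10240)
b(X) = 53 (b(X) = (-14 + 9) + 58 = -5 + 58 = 53)
sqrt(L + b(S)) = sqrt(10240 + 53) = sqrt(10293)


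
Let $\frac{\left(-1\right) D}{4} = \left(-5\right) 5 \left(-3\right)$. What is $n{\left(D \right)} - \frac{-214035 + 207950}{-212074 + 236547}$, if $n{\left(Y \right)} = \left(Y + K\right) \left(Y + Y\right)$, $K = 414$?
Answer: $- \frac{1673947115}{24473} \approx -68400.0$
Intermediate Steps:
$D = -300$ ($D = - 4 \left(-5\right) 5 \left(-3\right) = - 4 \left(\left(-25\right) \left(-3\right)\right) = \left(-4\right) 75 = -300$)
$n{\left(Y \right)} = 2 Y \left(414 + Y\right)$ ($n{\left(Y \right)} = \left(Y + 414\right) \left(Y + Y\right) = \left(414 + Y\right) 2 Y = 2 Y \left(414 + Y\right)$)
$n{\left(D \right)} - \frac{-214035 + 207950}{-212074 + 236547} = 2 \left(-300\right) \left(414 - 300\right) - \frac{-214035 + 207950}{-212074 + 236547} = 2 \left(-300\right) 114 - - \frac{6085}{24473} = -68400 - \left(-6085\right) \frac{1}{24473} = -68400 - - \frac{6085}{24473} = -68400 + \frac{6085}{24473} = - \frac{1673947115}{24473}$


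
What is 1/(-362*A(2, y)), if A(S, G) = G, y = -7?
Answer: 1/2534 ≈ 0.00039463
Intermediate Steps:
1/(-362*A(2, y)) = 1/(-362*(-7)) = 1/2534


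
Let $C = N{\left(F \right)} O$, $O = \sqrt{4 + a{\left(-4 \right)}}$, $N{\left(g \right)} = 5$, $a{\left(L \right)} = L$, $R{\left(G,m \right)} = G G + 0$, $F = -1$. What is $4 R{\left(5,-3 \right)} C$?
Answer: $0$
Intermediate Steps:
$R{\left(G,m \right)} = G^{2}$ ($R{\left(G,m \right)} = G^{2} + 0 = G^{2}$)
$O = 0$ ($O = \sqrt{4 - 4} = \sqrt{0} = 0$)
$C = 0$ ($C = 5 \cdot 0 = 0$)
$4 R{\left(5,-3 \right)} C = 4 \cdot 5^{2} \cdot 0 = 4 \cdot 25 \cdot 0 = 100 \cdot 0 = 0$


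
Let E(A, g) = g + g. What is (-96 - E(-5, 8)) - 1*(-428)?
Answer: 316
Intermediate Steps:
E(A, g) = 2*g
(-96 - E(-5, 8)) - 1*(-428) = (-96 - 2*8) - 1*(-428) = (-96 - 1*16) + 428 = (-96 - 16) + 428 = -112 + 428 = 316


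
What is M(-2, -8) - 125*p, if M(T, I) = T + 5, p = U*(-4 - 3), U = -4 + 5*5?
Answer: 18378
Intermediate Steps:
U = 21 (U = -4 + 25 = 21)
p = -147 (p = 21*(-4 - 3) = 21*(-7) = -147)
M(T, I) = 5 + T
M(-2, -8) - 125*p = (5 - 2) - 125*(-147) = 3 + 18375 = 18378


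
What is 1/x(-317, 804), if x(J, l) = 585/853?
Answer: 853/585 ≈ 1.4581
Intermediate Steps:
x(J, l) = 585/853 (x(J, l) = 585*(1/853) = 585/853)
1/x(-317, 804) = 1/(585/853) = 853/585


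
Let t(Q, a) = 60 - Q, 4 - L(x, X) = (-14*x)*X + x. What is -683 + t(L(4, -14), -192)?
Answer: 161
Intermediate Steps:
L(x, X) = 4 - x + 14*X*x (L(x, X) = 4 - ((-14*x)*X + x) = 4 - (-14*X*x + x) = 4 - (x - 14*X*x) = 4 + (-x + 14*X*x) = 4 - x + 14*X*x)
-683 + t(L(4, -14), -192) = -683 + (60 - (4 - 1*4 + 14*(-14)*4)) = -683 + (60 - (4 - 4 - 784)) = -683 + (60 - 1*(-784)) = -683 + (60 + 784) = -683 + 844 = 161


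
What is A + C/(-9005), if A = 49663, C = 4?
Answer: 447215311/9005 ≈ 49663.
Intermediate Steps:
A + C/(-9005) = 49663 + 4/(-9005) = 49663 + 4*(-1/9005) = 49663 - 4/9005 = 447215311/9005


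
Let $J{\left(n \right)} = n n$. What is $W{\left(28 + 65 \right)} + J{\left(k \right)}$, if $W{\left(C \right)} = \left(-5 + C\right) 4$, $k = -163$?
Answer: $26921$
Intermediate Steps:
$J{\left(n \right)} = n^{2}$
$W{\left(C \right)} = -20 + 4 C$
$W{\left(28 + 65 \right)} + J{\left(k \right)} = \left(-20 + 4 \left(28 + 65\right)\right) + \left(-163\right)^{2} = \left(-20 + 4 \cdot 93\right) + 26569 = \left(-20 + 372\right) + 26569 = 352 + 26569 = 26921$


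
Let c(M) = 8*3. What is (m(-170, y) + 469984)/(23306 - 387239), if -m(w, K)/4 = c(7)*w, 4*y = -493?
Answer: -486304/363933 ≈ -1.3362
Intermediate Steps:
c(M) = 24
y = -493/4 (y = (1/4)*(-493) = -493/4 ≈ -123.25)
m(w, K) = -96*w
(m(-170, y) + 469984)/(23306 - 387239) = (-96*(-170) + 469984)/(23306 - 387239) = (16320 + 469984)/(-363933) = 486304*(-1/363933) = -486304/363933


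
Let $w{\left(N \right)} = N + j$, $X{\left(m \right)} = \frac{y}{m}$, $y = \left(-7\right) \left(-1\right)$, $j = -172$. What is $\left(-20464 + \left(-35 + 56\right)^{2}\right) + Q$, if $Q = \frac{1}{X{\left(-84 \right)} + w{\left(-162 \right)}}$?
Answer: $- \frac{80272219}{4009} \approx -20023.0$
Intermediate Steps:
$y = 7$
$X{\left(m \right)} = \frac{7}{m}$
$w{\left(N \right)} = -172 + N$ ($w{\left(N \right)} = N - 172 = -172 + N$)
$Q = - \frac{12}{4009}$ ($Q = \frac{1}{\frac{7}{-84} - 334} = \frac{1}{7 \left(- \frac{1}{84}\right) - 334} = \frac{1}{- \frac{1}{12} - 334} = \frac{1}{- \frac{4009}{12}} = - \frac{12}{4009} \approx -0.0029933$)
$\left(-20464 + \left(-35 + 56\right)^{2}\right) + Q = \left(-20464 + \left(-35 + 56\right)^{2}\right) - \frac{12}{4009} = \left(-20464 + 21^{2}\right) - \frac{12}{4009} = \left(-20464 + 441\right) - \frac{12}{4009} = -20023 - \frac{12}{4009} = - \frac{80272219}{4009}$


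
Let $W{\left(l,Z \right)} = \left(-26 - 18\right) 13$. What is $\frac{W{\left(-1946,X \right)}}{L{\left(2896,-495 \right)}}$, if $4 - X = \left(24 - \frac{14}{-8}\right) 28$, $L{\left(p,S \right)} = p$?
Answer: $- \frac{143}{724} \approx -0.19751$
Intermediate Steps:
$X = -717$ ($X = 4 - \left(24 - \frac{14}{-8}\right) 28 = 4 - \left(24 - - \frac{7}{4}\right) 28 = 4 - \left(24 + \frac{7}{4}\right) 28 = 4 - \frac{103}{4} \cdot 28 = 4 - 721 = -717$)
$W{\left(l,Z \right)} = -572$ ($W{\left(l,Z \right)} = \left(-44\right) 13 = -572$)
$\frac{W{\left(-1946,X \right)}}{L{\left(2896,-495 \right)}} = - \frac{572}{2896} = \left(-572\right) \frac{1}{2896} = - \frac{143}{724}$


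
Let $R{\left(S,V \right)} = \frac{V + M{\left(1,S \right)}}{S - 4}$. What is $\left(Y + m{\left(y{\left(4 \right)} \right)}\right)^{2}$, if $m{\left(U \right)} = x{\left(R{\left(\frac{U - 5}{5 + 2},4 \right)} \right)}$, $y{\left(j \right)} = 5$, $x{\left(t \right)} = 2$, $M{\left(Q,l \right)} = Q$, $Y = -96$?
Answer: $8836$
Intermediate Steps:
$R{\left(S,V \right)} = \frac{1 + V}{-4 + S}$ ($R{\left(S,V \right)} = \frac{V + 1}{S - 4} = \frac{1 + V}{-4 + S}$)
$m{\left(U \right)} = 2$
$\left(Y + m{\left(y{\left(4 \right)} \right)}\right)^{2} = \left(-96 + 2\right)^{2} = \left(-94\right)^{2} = 8836$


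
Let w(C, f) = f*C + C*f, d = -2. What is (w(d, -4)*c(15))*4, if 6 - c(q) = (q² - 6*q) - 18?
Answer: -7104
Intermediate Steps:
w(C, f) = 2*C*f (w(C, f) = C*f + C*f = 2*C*f)
c(q) = 24 - q² + 6*q (c(q) = 6 - ((q² - 6*q) - 18) = 6 - (-18 + q² - 6*q) = 6 + (18 - q² + 6*q) = 24 - q² + 6*q)
(w(d, -4)*c(15))*4 = ((2*(-2)*(-4))*(24 - 1*15² + 6*15))*4 = (16*(24 - 1*225 + 90))*4 = (16*(24 - 225 + 90))*4 = (16*(-111))*4 = -1776*4 = -7104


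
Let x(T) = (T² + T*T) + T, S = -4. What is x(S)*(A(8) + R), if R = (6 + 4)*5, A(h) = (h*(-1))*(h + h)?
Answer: -2184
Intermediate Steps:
A(h) = -2*h² (A(h) = (-h)*(2*h) = -2*h²)
x(T) = T + 2*T² (x(T) = (T² + T²) + T = 2*T² + T = T + 2*T²)
R = 50 (R = 10*5 = 50)
x(S)*(A(8) + R) = (-4*(1 + 2*(-4)))*(-2*8² + 50) = (-4*(1 - 8))*(-2*64 + 50) = (-4*(-7))*(-128 + 50) = 28*(-78) = -2184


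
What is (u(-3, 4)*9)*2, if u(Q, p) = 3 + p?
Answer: 126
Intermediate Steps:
(u(-3, 4)*9)*2 = ((3 + 4)*9)*2 = (7*9)*2 = 63*2 = 126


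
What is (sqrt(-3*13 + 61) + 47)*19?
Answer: 893 + 19*sqrt(22) ≈ 982.12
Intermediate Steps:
(sqrt(-3*13 + 61) + 47)*19 = (sqrt(-39 + 61) + 47)*19 = (sqrt(22) + 47)*19 = (47 + sqrt(22))*19 = 893 + 19*sqrt(22)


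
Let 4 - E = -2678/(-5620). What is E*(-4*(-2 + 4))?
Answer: -39604/1405 ≈ -28.188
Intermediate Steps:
E = 9901/2810 (E = 4 - (-2678)/(-5620) = 4 - (-2678)*(-1)/5620 = 4 - 1*1339/2810 = 4 - 1339/2810 = 9901/2810 ≈ 3.5235)
E*(-4*(-2 + 4)) = 9901*(-4*(-2 + 4))/2810 = 9901*(-4*2)/2810 = (9901/2810)*(-8) = -39604/1405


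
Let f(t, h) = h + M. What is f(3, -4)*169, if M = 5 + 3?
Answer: 676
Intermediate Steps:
M = 8
f(t, h) = 8 + h (f(t, h) = h + 8 = 8 + h)
f(3, -4)*169 = (8 - 4)*169 = 4*169 = 676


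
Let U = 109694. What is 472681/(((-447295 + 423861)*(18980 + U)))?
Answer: -472681/3015346516 ≈ -0.00015676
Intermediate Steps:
472681/(((-447295 + 423861)*(18980 + U))) = 472681/(((-447295 + 423861)*(18980 + 109694))) = 472681/((-23434*128674)) = 472681/(-3015346516) = 472681*(-1/3015346516) = -472681/3015346516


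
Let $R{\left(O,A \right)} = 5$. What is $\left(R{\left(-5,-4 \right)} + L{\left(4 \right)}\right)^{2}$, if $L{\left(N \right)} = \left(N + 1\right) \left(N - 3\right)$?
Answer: $100$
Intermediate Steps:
$L{\left(N \right)} = \left(1 + N\right) \left(-3 + N\right)$
$\left(R{\left(-5,-4 \right)} + L{\left(4 \right)}\right)^{2} = \left(5 - \left(11 - 16\right)\right)^{2} = \left(5 - -5\right)^{2} = \left(5 + 5\right)^{2} = 10^{2} = 100$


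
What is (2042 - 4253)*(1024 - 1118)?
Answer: 207834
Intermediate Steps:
(2042 - 4253)*(1024 - 1118) = -2211*(-94) = 207834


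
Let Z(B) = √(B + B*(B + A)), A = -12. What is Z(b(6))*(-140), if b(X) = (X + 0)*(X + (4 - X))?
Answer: -280*√78 ≈ -2472.9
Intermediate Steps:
b(X) = 4*X (b(X) = X*4 = 4*X)
Z(B) = √(B + B*(-12 + B)) (Z(B) = √(B + B*(B - 12)) = √(B + B*(-12 + B)))
Z(b(6))*(-140) = √((4*6)*(-11 + 4*6))*(-140) = √(24*(-11 + 24))*(-140) = √(24*13)*(-140) = √312*(-140) = (2*√78)*(-140) = -280*√78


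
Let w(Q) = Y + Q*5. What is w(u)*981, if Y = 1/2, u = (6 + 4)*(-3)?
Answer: -293319/2 ≈ -1.4666e+5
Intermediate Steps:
u = -30 (u = 10*(-3) = -30)
Y = 1/2 ≈ 0.50000
w(Q) = 1/2 + 5*Q (w(Q) = 1/2 + Q*5 = 1/2 + 5*Q)
w(u)*981 = (1/2 + 5*(-30))*981 = (1/2 - 150)*981 = -299/2*981 = -293319/2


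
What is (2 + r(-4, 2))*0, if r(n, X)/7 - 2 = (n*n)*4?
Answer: 0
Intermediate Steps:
r(n, X) = 14 + 28*n**2 (r(n, X) = 14 + 7*((n*n)*4) = 14 + 7*(n**2*4) = 14 + 7*(4*n**2) = 14 + 28*n**2)
(2 + r(-4, 2))*0 = (2 + (14 + 28*(-4)**2))*0 = (2 + (14 + 28*16))*0 = (2 + (14 + 448))*0 = (2 + 462)*0 = 464*0 = 0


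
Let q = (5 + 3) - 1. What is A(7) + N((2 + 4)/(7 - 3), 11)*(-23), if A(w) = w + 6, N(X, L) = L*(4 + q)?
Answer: -2770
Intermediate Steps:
q = 7 (q = 8 - 1 = 7)
N(X, L) = 11*L (N(X, L) = L*(4 + 7) = L*11 = 11*L)
A(w) = 6 + w
A(7) + N((2 + 4)/(7 - 3), 11)*(-23) = (6 + 7) + (11*11)*(-23) = 13 + 121*(-23) = 13 - 2783 = -2770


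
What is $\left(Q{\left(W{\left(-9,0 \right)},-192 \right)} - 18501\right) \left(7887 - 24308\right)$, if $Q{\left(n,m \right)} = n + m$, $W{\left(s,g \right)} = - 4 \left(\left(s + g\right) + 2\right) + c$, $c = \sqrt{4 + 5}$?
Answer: $306448702$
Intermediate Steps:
$c = 3$ ($c = \sqrt{9} = 3$)
$W{\left(s,g \right)} = -5 - 4 g - 4 s$ ($W{\left(s,g \right)} = - 4 \left(\left(s + g\right) + 2\right) + 3 = - 4 \left(\left(g + s\right) + 2\right) + 3 = - 4 \left(2 + g + s\right) + 3 = \left(-8 - 4 g - 4 s\right) + 3 = -5 - 4 g - 4 s$)
$Q{\left(n,m \right)} = m + n$
$\left(Q{\left(W{\left(-9,0 \right)},-192 \right)} - 18501\right) \left(7887 - 24308\right) = \left(\left(-192 - -31\right) - 18501\right) \left(7887 - 24308\right) = \left(\left(-192 + \left(-5 + 0 + 36\right)\right) - 18501\right) \left(-16421\right) = \left(\left(-192 + 31\right) - 18501\right) \left(-16421\right) = \left(-161 - 18501\right) \left(-16421\right) = \left(-18662\right) \left(-16421\right) = 306448702$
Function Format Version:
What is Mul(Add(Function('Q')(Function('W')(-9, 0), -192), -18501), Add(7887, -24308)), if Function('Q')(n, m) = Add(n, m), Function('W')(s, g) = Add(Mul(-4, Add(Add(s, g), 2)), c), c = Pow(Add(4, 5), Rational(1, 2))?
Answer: 306448702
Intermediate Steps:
c = 3 (c = Pow(9, Rational(1, 2)) = 3)
Function('W')(s, g) = Add(-5, Mul(-4, g), Mul(-4, s)) (Function('W')(s, g) = Add(Mul(-4, Add(Add(s, g), 2)), 3) = Add(Mul(-4, Add(Add(g, s), 2)), 3) = Add(Mul(-4, Add(2, g, s)), 3) = Add(Add(-8, Mul(-4, g), Mul(-4, s)), 3) = Add(-5, Mul(-4, g), Mul(-4, s)))
Function('Q')(n, m) = Add(m, n)
Mul(Add(Function('Q')(Function('W')(-9, 0), -192), -18501), Add(7887, -24308)) = Mul(Add(Add(-192, Add(-5, Mul(-4, 0), Mul(-4, -9))), -18501), Add(7887, -24308)) = Mul(Add(Add(-192, Add(-5, 0, 36)), -18501), -16421) = Mul(Add(Add(-192, 31), -18501), -16421) = Mul(Add(-161, -18501), -16421) = Mul(-18662, -16421) = 306448702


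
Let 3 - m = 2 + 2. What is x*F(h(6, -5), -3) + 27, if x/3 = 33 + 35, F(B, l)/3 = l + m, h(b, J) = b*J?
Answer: -2421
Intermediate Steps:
m = -1 (m = 3 - (2 + 2) = 3 - 1*4 = 3 - 4 = -1)
h(b, J) = J*b
F(B, l) = -3 + 3*l (F(B, l) = 3*(l - 1) = 3*(-1 + l) = -3 + 3*l)
x = 204 (x = 3*(33 + 35) = 3*68 = 204)
x*F(h(6, -5), -3) + 27 = 204*(-3 + 3*(-3)) + 27 = 204*(-3 - 9) + 27 = 204*(-12) + 27 = -2448 + 27 = -2421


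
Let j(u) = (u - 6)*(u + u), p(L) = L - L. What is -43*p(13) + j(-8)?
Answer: 224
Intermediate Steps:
p(L) = 0
j(u) = 2*u*(-6 + u) (j(u) = (-6 + u)*(2*u) = 2*u*(-6 + u))
-43*p(13) + j(-8) = -43*0 + 2*(-8)*(-6 - 8) = 0 + 2*(-8)*(-14) = 0 + 224 = 224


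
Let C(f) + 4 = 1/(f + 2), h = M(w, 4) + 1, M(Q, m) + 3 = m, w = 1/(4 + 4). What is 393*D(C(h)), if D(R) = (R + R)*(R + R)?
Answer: 88425/4 ≈ 22106.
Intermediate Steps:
w = 1/8 ≈ 0.12500
M(Q, m) = -3 + m
h = 2 (h = (-3 + 4) + 1 = 1 + 1 = 2)
C(f) = -4 + 1/(2 + f) (C(f) = -4 + 1/(f + 2) = -4 + 1/(2 + f))
D(R) = 4*R**2 (D(R) = (2*R)*(2*R) = 4*R**2)
393*D(C(h)) = 393*(4*((-7 - 4*2)/(2 + 2))**2) = 393*(4*((-7 - 8)/4)**2) = 393*(4*((1/4)*(-15))**2) = 393*(4*(-15/4)**2) = 393*(4*(225/16)) = 393*(225/4) = 88425/4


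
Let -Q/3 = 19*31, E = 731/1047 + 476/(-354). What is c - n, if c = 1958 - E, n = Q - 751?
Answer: 92178627/20591 ≈ 4476.6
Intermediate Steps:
E = -13311/20591 (E = 731*(1/1047) + 476*(-1/354) = 731/1047 - 238/177 = -13311/20591 ≈ -0.64645)
Q = -1767 (Q = -57*31 = -3*589 = -1767)
n = -2518 (n = -1767 - 751 = -2518)
c = 40330489/20591 (c = 1958 - 1*(-13311/20591) = 1958 + 13311/20591 = 40330489/20591 ≈ 1958.6)
c - n = 40330489/20591 - 1*(-2518) = 40330489/20591 + 2518 = 92178627/20591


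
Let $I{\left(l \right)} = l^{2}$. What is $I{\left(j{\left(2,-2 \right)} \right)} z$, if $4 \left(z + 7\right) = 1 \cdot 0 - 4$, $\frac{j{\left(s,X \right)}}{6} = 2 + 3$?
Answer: $-7200$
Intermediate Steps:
$j{\left(s,X \right)} = 30$ ($j{\left(s,X \right)} = 6 \left(2 + 3\right) = 6 \cdot 5 = 30$)
$z = -8$ ($z = -7 + \frac{1 \cdot 0 - 4}{4} = -7 + \frac{0 - 4}{4} = -7 + \frac{1}{4} \left(-4\right) = -7 - 1 = -8$)
$I{\left(j{\left(2,-2 \right)} \right)} z = 30^{2} \left(-8\right) = 900 \left(-8\right) = -7200$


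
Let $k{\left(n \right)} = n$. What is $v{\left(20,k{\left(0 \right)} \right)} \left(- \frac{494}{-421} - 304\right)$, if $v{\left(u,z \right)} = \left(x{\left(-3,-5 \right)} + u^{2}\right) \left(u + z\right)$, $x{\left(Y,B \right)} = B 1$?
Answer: $- \frac{1007171000}{421} \approx -2.3923 \cdot 10^{6}$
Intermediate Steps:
$x{\left(Y,B \right)} = B$
$v{\left(u,z \right)} = \left(-5 + u^{2}\right) \left(u + z\right)$
$v{\left(20,k{\left(0 \right)} \right)} \left(- \frac{494}{-421} - 304\right) = \left(20^{3} - 100 - 0 + 0 \cdot 20^{2}\right) \left(- \frac{494}{-421} - 304\right) = \left(8000 - 100 + 0 + 0 \cdot 400\right) \left(\left(-494\right) \left(- \frac{1}{421}\right) - 304\right) = \left(8000 - 100 + 0 + 0\right) \left(\frac{494}{421} - 304\right) = 7900 \left(- \frac{127490}{421}\right) = - \frac{1007171000}{421}$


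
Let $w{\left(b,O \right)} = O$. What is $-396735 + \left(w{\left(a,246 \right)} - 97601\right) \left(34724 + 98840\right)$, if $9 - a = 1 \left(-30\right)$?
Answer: $-13003519955$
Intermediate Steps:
$a = 39$ ($a = 9 - 1 \left(-30\right) = 9 - -30 = 9 + 30 = 39$)
$-396735 + \left(w{\left(a,246 \right)} - 97601\right) \left(34724 + 98840\right) = -396735 + \left(246 - 97601\right) \left(34724 + 98840\right) = -396735 - 13003123220 = -13003519955$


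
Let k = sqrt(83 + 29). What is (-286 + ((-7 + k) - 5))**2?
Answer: 88916 - 2384*sqrt(7) ≈ 82609.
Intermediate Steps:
k = 4*sqrt(7) (k = sqrt(112) = 4*sqrt(7) ≈ 10.583)
(-286 + ((-7 + k) - 5))**2 = (-286 + ((-7 + 4*sqrt(7)) - 5))**2 = (-286 + (-12 + 4*sqrt(7)))**2 = (-298 + 4*sqrt(7))**2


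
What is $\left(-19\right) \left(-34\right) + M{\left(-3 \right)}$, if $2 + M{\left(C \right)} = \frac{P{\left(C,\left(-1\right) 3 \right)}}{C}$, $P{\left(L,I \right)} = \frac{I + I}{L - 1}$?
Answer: $\frac{1287}{2} \approx 643.5$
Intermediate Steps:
$P{\left(L,I \right)} = \frac{2 I}{-1 + L}$
$M{\left(C \right)} = -2 - \frac{6}{C \left(-1 + C\right)}$ ($M{\left(C \right)} = -2 + \frac{2 \left(\left(-1\right) 3\right) \frac{1}{-1 + C}}{C} = -2 + \frac{2 \left(-3\right) \frac{1}{-1 + C}}{C} = -2 + \frac{\left(-6\right) \frac{1}{-1 + C}}{C} = -2 - \frac{6}{C \left(-1 + C\right)}$)
$\left(-19\right) \left(-34\right) + M{\left(-3 \right)} = \left(-19\right) \left(-34\right) + \frac{2 \left(-3 - - 3 \left(-1 - 3\right)\right)}{\left(-3\right) \left(-1 - 3\right)} = 646 + 2 \left(- \frac{1}{3}\right) \frac{1}{-4} \left(-3 - \left(-3\right) \left(-4\right)\right) = 646 + 2 \left(- \frac{1}{3}\right) \left(- \frac{1}{4}\right) \left(-3 - 12\right) = 646 + 2 \left(- \frac{1}{3}\right) \left(- \frac{1}{4}\right) \left(-15\right) = 646 - \frac{5}{2} = \frac{1287}{2}$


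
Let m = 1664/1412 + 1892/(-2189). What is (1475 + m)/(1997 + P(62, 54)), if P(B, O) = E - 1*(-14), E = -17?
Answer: 103636393/140072518 ≈ 0.73988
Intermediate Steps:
m = 22068/70247 (m = 1664*(1/1412) + 1892*(-1/2189) = 416/353 - 172/199 = 22068/70247 ≈ 0.31415)
P(B, O) = -3 (P(B, O) = -17 - 1*(-14) = -17 + 14 = -3)
(1475 + m)/(1997 + P(62, 54)) = (1475 + 22068/70247)/(1997 - 3) = (103636393/70247)/1994 = (103636393/70247)*(1/1994) = 103636393/140072518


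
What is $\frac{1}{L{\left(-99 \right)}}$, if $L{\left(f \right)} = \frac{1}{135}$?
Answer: $135$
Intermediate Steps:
$L{\left(f \right)} = \frac{1}{135}$
$\frac{1}{L{\left(-99 \right)}} = \frac{1}{\frac{1}{135}} = 135$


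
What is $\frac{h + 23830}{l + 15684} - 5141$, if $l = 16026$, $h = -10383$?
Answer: $- \frac{23286809}{4530} \approx -5140.6$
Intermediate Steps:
$\frac{h + 23830}{l + 15684} - 5141 = \frac{-10383 + 23830}{16026 + 15684} - 5141 = \frac{13447}{31710} - 5141 = 13447 \cdot \frac{1}{31710} - 5141 = \frac{1921}{4530} - 5141 = - \frac{23286809}{4530}$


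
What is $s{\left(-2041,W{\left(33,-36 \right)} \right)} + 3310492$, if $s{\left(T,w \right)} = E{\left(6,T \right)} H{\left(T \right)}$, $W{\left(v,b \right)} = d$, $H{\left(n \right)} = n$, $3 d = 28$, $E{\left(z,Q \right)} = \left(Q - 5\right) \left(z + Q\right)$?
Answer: $-8494617518$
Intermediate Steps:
$E{\left(z,Q \right)} = \left(-5 + Q\right) \left(Q + z\right)$
$d = \frac{28}{3}$ ($d = \frac{1}{3} \cdot 28 = \frac{28}{3} \approx 9.3333$)
$W{\left(v,b \right)} = \frac{28}{3}$
$s{\left(T,w \right)} = T \left(-30 + T + T^{2}\right)$ ($s{\left(T,w \right)} = \left(T^{2} - 5 T - 30 + T 6\right) T = \left(T^{2} - 5 T - 30 + 6 T\right) T = \left(-30 + T + T^{2}\right) T = T \left(-30 + T + T^{2}\right)$)
$s{\left(-2041,W{\left(33,-36 \right)} \right)} + 3310492 = - 2041 \left(-30 - 2041 + \left(-2041\right)^{2}\right) + 3310492 = - 2041 \left(-30 - 2041 + 4165681\right) + 3310492 = \left(-2041\right) 4163610 + 3310492 = -8497928010 + 3310492 = -8494617518$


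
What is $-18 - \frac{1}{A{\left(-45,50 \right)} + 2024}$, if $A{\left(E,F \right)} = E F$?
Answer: $- \frac{4067}{226} \approx -17.996$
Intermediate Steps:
$-18 - \frac{1}{A{\left(-45,50 \right)} + 2024} = -18 - \frac{1}{\left(-45\right) 50 + 2024} = -18 - \frac{1}{-2250 + 2024} = -18 - \frac{1}{-226} = -18 - - \frac{1}{226} = -18 + \frac{1}{226} = - \frac{4067}{226}$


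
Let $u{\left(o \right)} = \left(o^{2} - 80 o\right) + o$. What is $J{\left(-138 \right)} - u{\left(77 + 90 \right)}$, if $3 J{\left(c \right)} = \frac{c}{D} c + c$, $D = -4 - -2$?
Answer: $-17916$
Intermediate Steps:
$D = -2$ ($D = -4 + 2 = -2$)
$J{\left(c \right)} = - \frac{c^{2}}{6} + \frac{c}{3}$ ($J{\left(c \right)} = \frac{\frac{c}{-2} c + c}{3} = \frac{c \left(- \frac{1}{2}\right) c + c}{3} = \frac{- \frac{c}{2} c + c}{3} = \frac{- \frac{c^{2}}{2} + c}{3} = \frac{c - \frac{c^{2}}{2}}{3} = - \frac{c^{2}}{6} + \frac{c}{3}$)
$u{\left(o \right)} = o^{2} - 79 o$
$J{\left(-138 \right)} - u{\left(77 + 90 \right)} = \frac{1}{6} \left(-138\right) \left(2 - -138\right) - \left(77 + 90\right) \left(-79 + \left(77 + 90\right)\right) = \frac{1}{6} \left(-138\right) \left(2 + 138\right) - 167 \left(-79 + 167\right) = \frac{1}{6} \left(-138\right) 140 - 167 \cdot 88 = -3220 - 14696 = -17916$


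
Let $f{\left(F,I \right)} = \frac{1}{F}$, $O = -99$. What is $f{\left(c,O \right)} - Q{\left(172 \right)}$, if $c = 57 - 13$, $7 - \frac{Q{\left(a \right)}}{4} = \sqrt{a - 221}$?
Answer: $- \frac{1231}{44} + 28 i \approx -27.977 + 28.0 i$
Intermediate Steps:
$Q{\left(a \right)} = 28 - 4 \sqrt{-221 + a}$ ($Q{\left(a \right)} = 28 - 4 \sqrt{a - 221} = 28 - 4 \sqrt{-221 + a}$)
$c = 44$ ($c = 57 - 13 = 44$)
$f{\left(c,O \right)} - Q{\left(172 \right)} = \frac{1}{44} - \left(28 - 4 \sqrt{-221 + 172}\right) = \frac{1}{44} - \left(28 - 4 \sqrt{-49}\right) = \frac{1}{44} - \left(28 - 4 \cdot 7 i\right) = \frac{1}{44} - \left(28 - 28 i\right) = - \frac{1231}{44} + 28 i$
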